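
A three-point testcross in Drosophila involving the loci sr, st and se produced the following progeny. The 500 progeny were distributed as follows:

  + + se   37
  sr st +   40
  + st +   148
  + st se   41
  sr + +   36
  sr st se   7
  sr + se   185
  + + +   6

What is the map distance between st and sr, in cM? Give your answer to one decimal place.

The two most frequent reciprocal classes, + st + and sr + se, are the parental types, so the F1 was + st + / sr + se.
The two rarest classes, + + + and sr st se, are the double crossovers. Comparing them with the parentals, only the st allele has switched, so st is the middle locus and the order is sr – st – se.
Crossovers in the sr–st interval produce the single-crossover classes sr st + and + + se (40 + 37 = 77) plus the double crossovers (13).
RF(sr–st) = (77 + 13) / 500 = 90/500 = 0.1800 → 18.0 cM.

18.0 cM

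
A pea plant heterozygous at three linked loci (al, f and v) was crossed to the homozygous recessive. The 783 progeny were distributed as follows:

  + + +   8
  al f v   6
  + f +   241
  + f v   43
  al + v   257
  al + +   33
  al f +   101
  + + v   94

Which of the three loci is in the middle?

f

The two most frequent reciprocal classes, + f + and al + v, are the parental types, so the F1 was + f + / al + v.
The two rarest classes, + + + and al f v, are the double crossovers. Comparing them with the parentals, only the f allele has switched, so f is the middle locus and the order is v – f – al.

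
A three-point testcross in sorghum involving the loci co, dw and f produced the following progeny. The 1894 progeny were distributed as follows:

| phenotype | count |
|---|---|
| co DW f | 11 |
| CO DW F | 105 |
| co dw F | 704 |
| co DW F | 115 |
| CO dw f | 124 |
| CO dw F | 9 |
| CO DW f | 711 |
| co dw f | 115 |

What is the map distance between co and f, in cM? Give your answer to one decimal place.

12.7 cM

The two most frequent reciprocal classes, co dw F and CO DW f, are the parental types, so the F1 was co dw F / CO DW f.
The two rarest classes, CO dw F and co DW f, are the double crossovers. Comparing them with the parentals, only the co allele has switched, so co is the middle locus and the order is dw – co – f.
Crossovers in the co–f interval produce the single-crossover classes co dw f and CO DW F (115 + 105 = 220) plus the double crossovers (20).
RF(co–f) = (220 + 20) / 1894 = 240/1894 = 0.1267 → 12.7 cM.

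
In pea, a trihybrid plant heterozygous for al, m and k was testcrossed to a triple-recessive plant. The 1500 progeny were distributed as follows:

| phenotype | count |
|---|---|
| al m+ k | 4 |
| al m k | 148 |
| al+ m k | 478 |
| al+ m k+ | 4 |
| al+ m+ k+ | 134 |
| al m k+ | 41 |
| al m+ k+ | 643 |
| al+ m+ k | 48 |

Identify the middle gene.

The two most frequent reciprocal classes, al m+ k+ and al+ m k, are the parental types, so the F1 was al m+ k+ / al+ m k.
The two rarest classes, al m+ k and al+ m k+, are the double crossovers. Comparing them with the parentals, only the k allele has switched, so k is the middle locus and the order is m – k – al.

k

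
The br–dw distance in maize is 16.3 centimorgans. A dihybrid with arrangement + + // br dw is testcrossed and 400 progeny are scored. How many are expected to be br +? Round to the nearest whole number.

33

A map distance of 16.3 centimorgans corresponds to a recombination frequency of 0.163.
The F1 is + + / br dw, so br + is a recombinant gamete class with expected frequency r/2 = 0.163/2 = 0.0815.
Expected number = 0.0815 × 400 = 32.60 ≈ 33.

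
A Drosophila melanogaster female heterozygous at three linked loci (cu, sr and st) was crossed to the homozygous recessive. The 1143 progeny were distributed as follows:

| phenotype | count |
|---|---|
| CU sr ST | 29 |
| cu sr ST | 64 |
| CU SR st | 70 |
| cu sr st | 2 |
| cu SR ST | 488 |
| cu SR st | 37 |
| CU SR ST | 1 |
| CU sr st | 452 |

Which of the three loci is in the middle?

cu

The two most frequent reciprocal classes, CU sr st and cu SR ST, are the parental types, so the F1 was CU sr st / cu SR ST.
The two rarest classes, cu sr st and CU SR ST, are the double crossovers. Comparing them with the parentals, only the cu allele has switched, so cu is the middle locus and the order is st – cu – sr.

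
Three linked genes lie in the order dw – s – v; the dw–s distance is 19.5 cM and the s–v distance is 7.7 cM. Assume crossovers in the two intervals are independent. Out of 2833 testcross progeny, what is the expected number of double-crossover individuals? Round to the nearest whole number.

43

Map distances give recombination frequencies of 0.195 and 0.077 for the two intervals.
With no interference, expected double-crossover frequency = 0.195 × 0.077 = 0.01502.
Expected number = 0.01502 × 2833 = 42.54 ≈ 43.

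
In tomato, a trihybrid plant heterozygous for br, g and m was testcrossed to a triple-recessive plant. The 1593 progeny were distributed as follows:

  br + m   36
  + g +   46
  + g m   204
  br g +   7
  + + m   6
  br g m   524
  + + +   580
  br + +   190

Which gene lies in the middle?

m

The two most frequent reciprocal classes, + + + and br g m, are the parental types, so the F1 was + + + / br g m.
The two rarest classes, + + m and br g +, are the double crossovers. Comparing them with the parentals, only the m allele has switched, so m is the middle locus and the order is g – m – br.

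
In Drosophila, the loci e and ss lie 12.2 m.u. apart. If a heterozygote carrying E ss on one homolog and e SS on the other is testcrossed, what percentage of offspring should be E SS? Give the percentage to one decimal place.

6.1%

A map distance of 12.2 m.u. corresponds to a recombination frequency of 0.122.
The F1 is E ss / e SS, so E SS is a recombinant gamete class with expected frequency r/2 = 0.122/2 = 0.0610.
That is 0.0610 = 6.1% of the progeny.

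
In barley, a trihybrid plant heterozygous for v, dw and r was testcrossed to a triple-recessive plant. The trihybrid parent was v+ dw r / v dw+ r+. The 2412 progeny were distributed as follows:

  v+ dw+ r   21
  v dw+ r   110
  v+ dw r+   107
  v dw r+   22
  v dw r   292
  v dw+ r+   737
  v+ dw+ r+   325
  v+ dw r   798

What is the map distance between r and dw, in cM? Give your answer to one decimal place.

The two rarest classes, v+ dw+ r and v dw r+, are the double crossovers. Comparing them with the parentals, only the dw allele has switched, so dw is the middle locus and the order is v – dw – r.
Crossovers in the dw–r interval produce the single-crossover classes v+ dw r+ and v dw+ r (107 + 110 = 217) plus the double crossovers (43).
RF(dw–r) = (217 + 43) / 2412 = 260/2412 = 0.1078 → 10.8 cM.

10.8 cM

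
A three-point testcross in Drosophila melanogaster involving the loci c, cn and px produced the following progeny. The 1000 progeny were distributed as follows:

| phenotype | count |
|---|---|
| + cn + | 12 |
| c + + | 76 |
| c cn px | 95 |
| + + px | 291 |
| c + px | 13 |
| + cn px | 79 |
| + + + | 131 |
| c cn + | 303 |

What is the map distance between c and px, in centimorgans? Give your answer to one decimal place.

25.1 centimorgans

The two most frequent reciprocal classes, + + px and c cn +, are the parental types, so the F1 was + + px / c cn +.
The two rarest classes, c + px and + cn +, are the double crossovers. Comparing them with the parentals, only the c allele has switched, so c is the middle locus and the order is px – c – cn.
Crossovers in the px–c interval produce the single-crossover classes + + + and c cn px (131 + 95 = 226) plus the double crossovers (25).
RF(px–c) = (226 + 25) / 1000 = 251/1000 = 0.2510 → 25.1 centimorgans.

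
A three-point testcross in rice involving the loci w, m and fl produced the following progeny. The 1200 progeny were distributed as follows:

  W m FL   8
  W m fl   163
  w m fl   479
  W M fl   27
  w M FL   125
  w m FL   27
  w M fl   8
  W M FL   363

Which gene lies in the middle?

The two most frequent reciprocal classes, W M FL and w m fl, are the parental types, so the F1 was W M FL / w m fl.
The two rarest classes, W m FL and w M fl, are the double crossovers. Comparing them with the parentals, only the m allele has switched, so m is the middle locus and the order is w – m – fl.

m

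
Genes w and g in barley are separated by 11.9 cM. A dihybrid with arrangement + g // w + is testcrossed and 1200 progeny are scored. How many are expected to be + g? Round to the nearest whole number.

A map distance of 11.9 cM corresponds to a recombination frequency of 0.119.
The F1 is + g / w +, so + g is a parental gamete class with expected frequency (1 − r)/2 = 0.881/2 = 0.4405.
Expected number = 0.4405 × 1200 = 528.60 ≈ 529.

529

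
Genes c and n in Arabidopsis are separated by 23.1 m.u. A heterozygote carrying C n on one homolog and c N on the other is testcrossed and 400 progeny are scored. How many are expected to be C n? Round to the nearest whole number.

154

A map distance of 23.1 m.u. corresponds to a recombination frequency of 0.231.
The F1 is C n / c N, so C n is a parental gamete class with expected frequency (1 − r)/2 = 0.769/2 = 0.3845.
Expected number = 0.3845 × 400 = 153.80 ≈ 154.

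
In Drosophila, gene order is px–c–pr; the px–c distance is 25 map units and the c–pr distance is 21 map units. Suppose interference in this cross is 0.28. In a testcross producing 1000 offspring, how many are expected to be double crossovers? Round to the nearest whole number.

Map distances give recombination frequencies of 0.250 and 0.210 for the two intervals.
With interference 0.28 (so coincidence = 0.72), expected double-crossover frequency = 0.250 × 0.210 × 0.72 = 0.03780.
Expected number = 0.03780 × 1000 = 37.80 ≈ 38.

38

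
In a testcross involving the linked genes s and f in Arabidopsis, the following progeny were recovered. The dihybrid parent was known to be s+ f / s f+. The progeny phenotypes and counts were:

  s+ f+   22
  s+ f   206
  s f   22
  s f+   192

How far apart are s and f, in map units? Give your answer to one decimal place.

The recombinant classes are s+ f+ and s f: 22 + 22 = 44.
Recombination frequency = 44/442 = 0.0995 ≈ 10.0%, i.e. 10.0 map units.

10.0 map units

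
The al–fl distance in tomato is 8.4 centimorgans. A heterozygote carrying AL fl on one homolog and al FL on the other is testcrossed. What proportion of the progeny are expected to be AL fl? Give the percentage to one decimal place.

A map distance of 8.4 centimorgans corresponds to a recombination frequency of 0.084.
The F1 is AL fl / al FL, so AL fl is a parental gamete class with expected frequency (1 − r)/2 = 0.916/2 = 0.4580.
That is 0.4580 = 45.8% of the progeny.

45.8%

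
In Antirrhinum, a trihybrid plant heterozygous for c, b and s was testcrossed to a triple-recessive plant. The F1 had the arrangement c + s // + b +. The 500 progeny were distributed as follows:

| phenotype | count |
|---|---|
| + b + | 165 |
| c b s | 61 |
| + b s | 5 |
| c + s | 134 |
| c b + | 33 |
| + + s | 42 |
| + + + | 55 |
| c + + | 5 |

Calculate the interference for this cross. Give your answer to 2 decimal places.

0.53

The two rarest classes, c + + and + b s, are the double crossovers. Comparing them with the parentals, only the s allele has switched, so s is the middle locus and the order is c – s – b.
c–s: (75 + 10)/500 = 0.1700; s–b: (116 + 10)/500 = 0.2520.
Expected DCO frequency = 0.1700 × 0.2520 ≈ 0.04284; observed = 10/500 ≈ 0.02000.
Coefficient of coincidence = 0.02000/0.04284 ≈ 0.47; interference = 1 − 0.47 = 0.53.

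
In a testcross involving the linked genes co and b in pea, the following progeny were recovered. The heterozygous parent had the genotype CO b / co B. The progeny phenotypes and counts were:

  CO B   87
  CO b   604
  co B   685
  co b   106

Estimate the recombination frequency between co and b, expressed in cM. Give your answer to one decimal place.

The recombinant classes are CO B and co b: 87 + 106 = 193.
Recombination frequency = 193/1482 = 0.1302 ≈ 13.0%, i.e. 13.0 cM.

13.0 cM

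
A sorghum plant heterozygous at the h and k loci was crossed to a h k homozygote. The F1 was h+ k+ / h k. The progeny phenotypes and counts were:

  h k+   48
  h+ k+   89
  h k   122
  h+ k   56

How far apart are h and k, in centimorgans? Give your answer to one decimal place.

33.0 centimorgans

The recombinant classes are h+ k and h k+: 56 + 48 = 104.
Recombination frequency = 104/315 = 0.3302 ≈ 33.0%, i.e. 33.0 centimorgans.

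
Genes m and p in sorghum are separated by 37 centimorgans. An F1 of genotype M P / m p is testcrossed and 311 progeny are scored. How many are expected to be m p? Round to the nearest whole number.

A map distance of 37 centimorgans corresponds to a recombination frequency of 0.370.
The F1 is M P / m p, so m p is a parental gamete class with expected frequency (1 − r)/2 = 0.630/2 = 0.3150.
Expected number = 0.3150 × 311 = 97.97 ≈ 98.

98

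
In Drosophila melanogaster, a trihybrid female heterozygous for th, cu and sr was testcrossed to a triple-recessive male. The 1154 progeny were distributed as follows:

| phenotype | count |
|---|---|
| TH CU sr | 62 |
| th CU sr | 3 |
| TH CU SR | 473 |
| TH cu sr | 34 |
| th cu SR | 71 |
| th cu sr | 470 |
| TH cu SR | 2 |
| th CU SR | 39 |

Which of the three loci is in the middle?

The two most frequent reciprocal classes, th cu sr and TH CU SR, are the parental types, so the F1 was th cu sr / TH CU SR.
The two rarest classes, th CU sr and TH cu SR, are the double crossovers. Comparing them with the parentals, only the cu allele has switched, so cu is the middle locus and the order is th – cu – sr.

cu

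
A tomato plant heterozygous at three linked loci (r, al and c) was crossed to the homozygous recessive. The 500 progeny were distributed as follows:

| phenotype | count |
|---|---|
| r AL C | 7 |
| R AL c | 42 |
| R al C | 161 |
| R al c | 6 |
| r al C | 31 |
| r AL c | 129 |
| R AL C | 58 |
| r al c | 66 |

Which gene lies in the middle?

c

The two most frequent reciprocal classes, R al C and r AL c, are the parental types, so the F1 was R al C / r AL c.
The two rarest classes, R al c and r AL C, are the double crossovers. Comparing them with the parentals, only the c allele has switched, so c is the middle locus and the order is al – c – r.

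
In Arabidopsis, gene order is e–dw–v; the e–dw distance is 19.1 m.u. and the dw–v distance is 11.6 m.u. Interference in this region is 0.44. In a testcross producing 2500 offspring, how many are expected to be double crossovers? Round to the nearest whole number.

Map distances give recombination frequencies of 0.191 and 0.116 for the two intervals.
With interference 0.44 (so coincidence = 0.56), expected double-crossover frequency = 0.191 × 0.116 × 0.56 = 0.01241.
Expected number = 0.01241 × 2500 = 31.02 ≈ 31.

31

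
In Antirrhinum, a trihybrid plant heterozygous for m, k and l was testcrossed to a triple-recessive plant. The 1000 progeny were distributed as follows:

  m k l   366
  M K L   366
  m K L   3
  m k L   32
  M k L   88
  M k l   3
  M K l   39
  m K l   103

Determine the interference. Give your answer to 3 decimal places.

The two most frequent reciprocal classes, M K L and m k l, are the parental types, so the F1 was M K L / m k l.
The two rarest classes, m K L and M k l, are the double crossovers. Comparing them with the parentals, only the m allele has switched, so m is the middle locus and the order is l – m – k.
l–m: (71 + 6)/1000 = 0.0770; m–k: (191 + 6)/1000 = 0.1970.
Expected DCO frequency = 0.0770 × 0.1970 ≈ 0.01517; observed = 6/1000 ≈ 0.00600.
Coefficient of coincidence = 0.00600/0.01517 ≈ 0.396; interference = 1 − 0.396 = 0.604.

0.604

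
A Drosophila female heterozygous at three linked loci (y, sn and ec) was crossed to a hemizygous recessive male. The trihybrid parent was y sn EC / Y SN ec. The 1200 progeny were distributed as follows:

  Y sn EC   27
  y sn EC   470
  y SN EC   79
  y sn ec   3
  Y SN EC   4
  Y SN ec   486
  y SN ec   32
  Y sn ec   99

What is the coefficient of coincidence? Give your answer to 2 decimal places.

0.69

The two rarest classes, y sn ec and Y SN EC, are the double crossovers. Comparing them with the parentals, only the ec allele has switched, so ec is the middle locus and the order is sn – ec – y.
sn–ec: (178 + 7)/1200 = 0.1542; ec–y: (59 + 7)/1200 = 0.0550.
Expected DCO frequency = 0.1542 × 0.0550 ≈ 0.00848; observed = 7/1200 ≈ 0.00583.
Coefficient of coincidence = 0.00583/0.00848 ≈ 0.69.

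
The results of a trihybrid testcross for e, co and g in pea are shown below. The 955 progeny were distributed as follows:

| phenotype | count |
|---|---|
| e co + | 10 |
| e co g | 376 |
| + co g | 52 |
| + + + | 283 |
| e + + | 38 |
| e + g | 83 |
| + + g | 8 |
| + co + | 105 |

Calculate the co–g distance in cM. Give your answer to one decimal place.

The two most frequent reciprocal classes, + + + and e co g, are the parental types, so the F1 was + + + / e co g.
The two rarest classes, + + g and e co +, are the double crossovers. Comparing them with the parentals, only the g allele has switched, so g is the middle locus and the order is e – g – co.
Crossovers in the g–co interval produce the single-crossover classes + co + and e + g (105 + 83 = 188) plus the double crossovers (18).
RF(g–co) = (188 + 18) / 955 = 206/955 = 0.2157 → 21.6 cM.

21.6 cM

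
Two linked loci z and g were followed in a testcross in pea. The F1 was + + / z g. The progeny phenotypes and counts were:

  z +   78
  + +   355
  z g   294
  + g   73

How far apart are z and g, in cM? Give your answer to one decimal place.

18.9 cM

The recombinant classes are + g and z +: 73 + 78 = 151.
Recombination frequency = 151/800 = 0.1888 ≈ 18.9%, i.e. 18.9 cM.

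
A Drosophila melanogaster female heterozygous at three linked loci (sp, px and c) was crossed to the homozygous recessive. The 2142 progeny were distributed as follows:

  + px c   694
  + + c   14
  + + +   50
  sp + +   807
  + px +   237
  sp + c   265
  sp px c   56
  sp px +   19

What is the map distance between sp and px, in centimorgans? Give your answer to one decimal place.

The two most frequent reciprocal classes, sp + + and + px c, are the parental types, so the F1 was sp + + / + px c.
The two rarest classes, sp px + and + + c, are the double crossovers. Comparing them with the parentals, only the px allele has switched, so px is the middle locus and the order is sp – px – c.
Crossovers in the sp–px interval produce the single-crossover classes + + + and sp px c (50 + 56 = 106) plus the double crossovers (33).
RF(sp–px) = (106 + 33) / 2142 = 139/2142 = 0.0649 → 6.5 centimorgans.

6.5 centimorgans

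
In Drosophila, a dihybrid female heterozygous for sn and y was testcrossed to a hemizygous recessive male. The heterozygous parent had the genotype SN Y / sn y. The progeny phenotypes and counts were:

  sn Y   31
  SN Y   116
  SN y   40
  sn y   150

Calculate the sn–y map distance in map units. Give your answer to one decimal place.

The recombinant classes are SN y and sn Y: 40 + 31 = 71.
Recombination frequency = 71/337 = 0.2107 ≈ 21.1%, i.e. 21.1 map units.

21.1 map units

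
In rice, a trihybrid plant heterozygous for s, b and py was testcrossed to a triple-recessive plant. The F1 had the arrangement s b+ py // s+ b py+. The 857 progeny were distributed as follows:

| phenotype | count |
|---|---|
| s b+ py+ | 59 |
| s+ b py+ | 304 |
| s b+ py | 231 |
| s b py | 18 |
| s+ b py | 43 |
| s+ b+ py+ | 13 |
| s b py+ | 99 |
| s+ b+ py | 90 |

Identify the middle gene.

The two rarest classes, s b py and s+ b+ py+, are the double crossovers. Comparing them with the parentals, only the b allele has switched, so b is the middle locus and the order is s – b – py.

b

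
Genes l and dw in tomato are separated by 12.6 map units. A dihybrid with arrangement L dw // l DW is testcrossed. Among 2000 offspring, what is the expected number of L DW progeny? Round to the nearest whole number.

126

A map distance of 12.6 map units corresponds to a recombination frequency of 0.126.
The F1 is L dw / l DW, so L DW is a recombinant gamete class with expected frequency r/2 = 0.126/2 = 0.0630.
Expected number = 0.0630 × 2000 = 126.00 ≈ 126.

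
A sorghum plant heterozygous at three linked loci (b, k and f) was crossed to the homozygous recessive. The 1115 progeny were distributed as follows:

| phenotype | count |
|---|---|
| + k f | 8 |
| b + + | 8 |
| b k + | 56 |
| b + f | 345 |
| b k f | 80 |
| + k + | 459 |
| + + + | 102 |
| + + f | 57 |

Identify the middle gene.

f

The two most frequent reciprocal classes, + k + and b + f, are the parental types, so the F1 was + k + / b + f.
The two rarest classes, + k f and b + +, are the double crossovers. Comparing them with the parentals, only the f allele has switched, so f is the middle locus and the order is b – f – k.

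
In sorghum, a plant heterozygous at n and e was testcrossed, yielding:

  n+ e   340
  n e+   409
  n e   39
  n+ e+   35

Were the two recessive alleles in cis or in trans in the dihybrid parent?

The two most frequent classes are n+ e (340) and n e+ (409); these are the parental (non-recombinant) types.
So the F1 carried n+ e on one chromosome and n e+ on the other — the recessive alleles are on opposite chromosomes (trans / repulsion).

trans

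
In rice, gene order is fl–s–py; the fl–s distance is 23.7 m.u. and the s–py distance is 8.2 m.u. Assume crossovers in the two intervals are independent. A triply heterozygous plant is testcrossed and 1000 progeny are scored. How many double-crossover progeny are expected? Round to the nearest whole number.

Map distances give recombination frequencies of 0.237 and 0.082 for the two intervals.
With no interference, expected double-crossover frequency = 0.237 × 0.082 = 0.01943.
Expected number = 0.01943 × 1000 = 19.43 ≈ 19.

19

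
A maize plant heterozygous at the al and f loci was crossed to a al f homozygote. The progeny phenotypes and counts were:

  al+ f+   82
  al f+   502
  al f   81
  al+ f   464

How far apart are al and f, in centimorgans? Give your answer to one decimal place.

The two most frequent classes, al+ f (464) and al f+ (502), are the parental types, so the F1 was al+ f / al f+.
The recombinant classes are al+ f+ and al f: 82 + 81 = 163.
Recombination frequency = 163/1129 = 0.1444 ≈ 14.4%, i.e. 14.4 centimorgans.

14.4 centimorgans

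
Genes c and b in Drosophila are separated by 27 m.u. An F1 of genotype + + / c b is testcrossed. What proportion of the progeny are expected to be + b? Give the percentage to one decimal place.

A map distance of 27 m.u. corresponds to a recombination frequency of 0.270.
The F1 is + + / c b, so + b is a recombinant gamete class with expected frequency r/2 = 0.270/2 = 0.1350.
That is 0.1350 = 13.5% of the progeny.

13.5%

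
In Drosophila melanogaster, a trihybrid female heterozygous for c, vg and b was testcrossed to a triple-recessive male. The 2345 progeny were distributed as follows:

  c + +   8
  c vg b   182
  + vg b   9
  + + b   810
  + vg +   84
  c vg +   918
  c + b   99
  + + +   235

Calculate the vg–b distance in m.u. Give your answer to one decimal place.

The two most frequent reciprocal classes, + + b and c vg +, are the parental types, so the F1 was + + b / c vg +.
The two rarest classes, + vg b and c + +, are the double crossovers. Comparing them with the parentals, only the vg allele has switched, so vg is the middle locus and the order is b – vg – c.
Crossovers in the b–vg interval produce the single-crossover classes + + + and c vg b (235 + 182 = 417) plus the double crossovers (17).
RF(b–vg) = (417 + 17) / 2345 = 434/2345 = 0.1851 → 18.5 m.u.

18.5 m.u.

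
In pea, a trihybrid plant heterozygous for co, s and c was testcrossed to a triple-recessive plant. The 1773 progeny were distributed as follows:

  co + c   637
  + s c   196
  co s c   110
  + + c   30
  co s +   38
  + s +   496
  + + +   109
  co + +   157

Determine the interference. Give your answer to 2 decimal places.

The two most frequent reciprocal classes, + s + and co + c, are the parental types, so the F1 was + s + / co + c.
The two rarest classes, co s + and + + c, are the double crossovers. Comparing them with the parentals, only the co allele has switched, so co is the middle locus and the order is c – co – s.
c–co: (353 + 68)/1773 = 0.2375; co–s: (219 + 68)/1773 = 0.1619.
Expected DCO frequency = 0.2375 × 0.1619 ≈ 0.03845; observed = 68/1773 ≈ 0.03835.
Coefficient of coincidence = 0.03835/0.03845 ≈ 1.00; interference = 1 − 1.00 = 0.00.

0.00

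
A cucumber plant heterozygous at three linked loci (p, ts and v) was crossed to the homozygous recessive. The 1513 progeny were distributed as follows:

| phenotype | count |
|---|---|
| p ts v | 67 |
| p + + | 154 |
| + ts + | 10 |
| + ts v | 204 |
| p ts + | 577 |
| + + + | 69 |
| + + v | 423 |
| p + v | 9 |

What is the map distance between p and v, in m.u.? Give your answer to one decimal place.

The two most frequent reciprocal classes, + + v and p ts +, are the parental types, so the F1 was + + v / p ts +.
The two rarest classes, p + v and + ts +, are the double crossovers. Comparing them with the parentals, only the p allele has switched, so p is the middle locus and the order is ts – p – v.
Crossovers in the p–v interval produce the single-crossover classes + + + and p ts v (69 + 67 = 136) plus the double crossovers (19).
RF(p–v) = (136 + 19) / 1513 = 155/1513 = 0.1024 → 10.2 m.u.

10.2 m.u.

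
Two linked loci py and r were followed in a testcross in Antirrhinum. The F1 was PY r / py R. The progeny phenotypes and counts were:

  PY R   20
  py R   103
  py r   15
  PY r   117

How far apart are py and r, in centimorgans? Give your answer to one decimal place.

13.7 centimorgans

The recombinant classes are PY R and py r: 20 + 15 = 35.
Recombination frequency = 35/255 = 0.1373 ≈ 13.7%, i.e. 13.7 centimorgans.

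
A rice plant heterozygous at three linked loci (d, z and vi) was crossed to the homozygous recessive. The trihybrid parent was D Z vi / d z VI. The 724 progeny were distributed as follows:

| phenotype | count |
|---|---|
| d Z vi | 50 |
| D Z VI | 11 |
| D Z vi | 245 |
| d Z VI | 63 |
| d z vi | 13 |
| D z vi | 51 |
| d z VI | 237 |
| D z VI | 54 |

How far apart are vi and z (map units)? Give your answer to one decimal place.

The two rarest classes, D Z VI and d z vi, are the double crossovers. Comparing them with the parentals, only the vi allele has switched, so vi is the middle locus and the order is z – vi – d.
Crossovers in the z–vi interval produce the single-crossover classes D z vi and d Z VI (51 + 63 = 114) plus the double crossovers (24).
RF(z–vi) = (114 + 24) / 724 = 138/724 = 0.1906 → 19.1 map units.

19.1 map units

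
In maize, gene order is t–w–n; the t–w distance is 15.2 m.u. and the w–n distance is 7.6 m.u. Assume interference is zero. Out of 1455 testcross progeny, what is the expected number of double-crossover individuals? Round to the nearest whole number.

Map distances give recombination frequencies of 0.152 and 0.076 for the two intervals.
With no interference, expected double-crossover frequency = 0.152 × 0.076 = 0.01155.
Expected number = 0.01155 × 1455 = 16.81 ≈ 17.

17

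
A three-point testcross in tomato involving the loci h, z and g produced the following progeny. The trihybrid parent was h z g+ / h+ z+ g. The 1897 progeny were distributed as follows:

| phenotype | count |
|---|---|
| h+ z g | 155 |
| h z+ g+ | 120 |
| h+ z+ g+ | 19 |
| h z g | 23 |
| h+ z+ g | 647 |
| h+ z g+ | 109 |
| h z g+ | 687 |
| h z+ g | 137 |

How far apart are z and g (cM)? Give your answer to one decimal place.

16.7 cM

The two rarest classes, h z g and h+ z+ g+, are the double crossovers. Comparing them with the parentals, only the g allele has switched, so g is the middle locus and the order is h – g – z.
Crossovers in the g–z interval produce the single-crossover classes h z+ g+ and h+ z g (120 + 155 = 275) plus the double crossovers (42).
RF(g–z) = (275 + 42) / 1897 = 317/1897 = 0.1671 → 16.7 cM.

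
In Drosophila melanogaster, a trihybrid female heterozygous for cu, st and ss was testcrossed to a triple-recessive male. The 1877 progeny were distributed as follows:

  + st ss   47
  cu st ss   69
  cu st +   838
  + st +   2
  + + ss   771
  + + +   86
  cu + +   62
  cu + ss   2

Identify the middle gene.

The two most frequent reciprocal classes, + + ss and cu st +, are the parental types, so the F1 was + + ss / cu st +.
The two rarest classes, cu + ss and + st +, are the double crossovers. Comparing them with the parentals, only the cu allele has switched, so cu is the middle locus and the order is st – cu – ss.

cu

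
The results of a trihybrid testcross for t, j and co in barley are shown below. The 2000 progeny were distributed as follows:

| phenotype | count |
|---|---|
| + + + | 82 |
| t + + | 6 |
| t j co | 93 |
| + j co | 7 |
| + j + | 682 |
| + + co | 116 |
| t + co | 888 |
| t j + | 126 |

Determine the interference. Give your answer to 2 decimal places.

0.46

The two most frequent reciprocal classes, + j + and t + co, are the parental types, so the F1 was + j + / t + co.
The two rarest classes, + j co and t + +, are the double crossovers. Comparing them with the parentals, only the co allele has switched, so co is the middle locus and the order is j – co – t.
j–co: (175 + 13)/2000 = 0.0940; co–t: (242 + 13)/2000 = 0.1275.
Expected DCO frequency = 0.0940 × 0.1275 ≈ 0.01199; observed = 13/2000 ≈ 0.00650.
Coefficient of coincidence = 0.00650/0.01199 ≈ 0.54; interference = 1 − 0.54 = 0.46.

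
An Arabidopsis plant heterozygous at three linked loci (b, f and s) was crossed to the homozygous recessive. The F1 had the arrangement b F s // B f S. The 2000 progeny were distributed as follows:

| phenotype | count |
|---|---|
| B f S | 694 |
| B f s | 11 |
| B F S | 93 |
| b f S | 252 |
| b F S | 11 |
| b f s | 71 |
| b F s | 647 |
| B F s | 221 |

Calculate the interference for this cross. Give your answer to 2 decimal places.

The two rarest classes, b F S and B f s, are the double crossovers. Comparing them with the parentals, only the s allele has switched, so s is the middle locus and the order is f – s – b.
f–s: (164 + 22)/2000 = 0.0930; s–b: (473 + 22)/2000 = 0.2475.
Expected DCO frequency = 0.0930 × 0.2475 ≈ 0.02302; observed = 22/2000 ≈ 0.01100.
Coefficient of coincidence = 0.01100/0.02302 ≈ 0.48; interference = 1 − 0.48 = 0.52.

0.52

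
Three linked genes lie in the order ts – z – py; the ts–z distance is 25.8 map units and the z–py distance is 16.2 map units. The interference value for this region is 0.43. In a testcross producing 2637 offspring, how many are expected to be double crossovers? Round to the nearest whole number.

63

Map distances give recombination frequencies of 0.258 and 0.162 for the two intervals.
With interference 0.43 (so coincidence = 0.57), expected double-crossover frequency = 0.258 × 0.162 × 0.57 = 0.02382.
Expected number = 0.02382 × 2637 = 62.82 ≈ 63.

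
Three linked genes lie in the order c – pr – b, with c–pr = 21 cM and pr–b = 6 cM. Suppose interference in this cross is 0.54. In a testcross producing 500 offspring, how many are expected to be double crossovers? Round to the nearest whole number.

Map distances give recombination frequencies of 0.210 and 0.060 for the two intervals.
With interference 0.54 (so coincidence = 0.46), expected double-crossover frequency = 0.210 × 0.060 × 0.46 = 0.00580.
Expected number = 0.00580 × 500 = 2.90 ≈ 3.

3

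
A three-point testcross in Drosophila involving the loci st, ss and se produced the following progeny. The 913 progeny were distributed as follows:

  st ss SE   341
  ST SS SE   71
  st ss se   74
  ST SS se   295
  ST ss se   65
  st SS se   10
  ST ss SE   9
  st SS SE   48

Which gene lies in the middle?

st

The two most frequent reciprocal classes, ST SS se and st ss SE, are the parental types, so the F1 was ST SS se / st ss SE.
The two rarest classes, st SS se and ST ss SE, are the double crossovers. Comparing them with the parentals, only the st allele has switched, so st is the middle locus and the order is ss – st – se.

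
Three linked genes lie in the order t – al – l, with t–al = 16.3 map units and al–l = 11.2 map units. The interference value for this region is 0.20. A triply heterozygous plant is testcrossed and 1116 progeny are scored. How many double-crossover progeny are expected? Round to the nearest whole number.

16

Map distances give recombination frequencies of 0.163 and 0.112 for the two intervals.
With interference 0.20 (so coincidence = 0.80), expected double-crossover frequency = 0.163 × 0.112 × 0.80 = 0.01460.
Expected number = 0.01460 × 1116 = 16.30 ≈ 16.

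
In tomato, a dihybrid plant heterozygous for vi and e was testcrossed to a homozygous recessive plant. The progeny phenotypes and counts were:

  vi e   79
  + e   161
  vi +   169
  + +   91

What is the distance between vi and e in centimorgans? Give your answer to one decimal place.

34.0 centimorgans

The two most frequent classes, + e (161) and vi + (169), are the parental types, so the F1 was + e / vi +.
The recombinant classes are + + and vi e: 91 + 79 = 170.
Recombination frequency = 170/500 = 0.3400 ≈ 34.0%, i.e. 34.0 centimorgans.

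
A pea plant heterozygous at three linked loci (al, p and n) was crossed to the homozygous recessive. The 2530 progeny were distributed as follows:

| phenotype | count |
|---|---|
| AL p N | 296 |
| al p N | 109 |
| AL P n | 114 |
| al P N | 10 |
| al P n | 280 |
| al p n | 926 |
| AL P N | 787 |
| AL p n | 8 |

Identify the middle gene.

al

The two most frequent reciprocal classes, AL P N and al p n, are the parental types, so the F1 was AL P N / al p n.
The two rarest classes, al P N and AL p n, are the double crossovers. Comparing them with the parentals, only the al allele has switched, so al is the middle locus and the order is n – al – p.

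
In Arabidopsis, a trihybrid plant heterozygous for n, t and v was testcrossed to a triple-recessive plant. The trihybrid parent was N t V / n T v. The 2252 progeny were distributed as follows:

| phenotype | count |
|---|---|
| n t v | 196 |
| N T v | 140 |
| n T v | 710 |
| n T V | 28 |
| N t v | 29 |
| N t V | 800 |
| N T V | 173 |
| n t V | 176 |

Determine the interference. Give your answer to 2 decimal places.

0.19

The two rarest classes, N t v and n T V, are the double crossovers. Comparing them with the parentals, only the v allele has switched, so v is the middle locus and the order is t – v – n.
t–v: (369 + 57)/2252 = 0.1892; v–n: (316 + 57)/2252 = 0.1656.
Expected DCO frequency = 0.1892 × 0.1656 ≈ 0.03133; observed = 57/2252 ≈ 0.02531.
Coefficient of coincidence = 0.02531/0.03133 ≈ 0.81; interference = 1 − 0.81 = 0.19.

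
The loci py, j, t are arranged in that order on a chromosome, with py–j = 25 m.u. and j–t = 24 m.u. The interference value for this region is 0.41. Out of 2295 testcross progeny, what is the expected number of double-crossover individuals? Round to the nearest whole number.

Map distances give recombination frequencies of 0.250 and 0.240 for the two intervals.
With interference 0.41 (so coincidence = 0.59), expected double-crossover frequency = 0.250 × 0.240 × 0.59 = 0.03540.
Expected number = 0.03540 × 2295 = 81.24 ≈ 81.

81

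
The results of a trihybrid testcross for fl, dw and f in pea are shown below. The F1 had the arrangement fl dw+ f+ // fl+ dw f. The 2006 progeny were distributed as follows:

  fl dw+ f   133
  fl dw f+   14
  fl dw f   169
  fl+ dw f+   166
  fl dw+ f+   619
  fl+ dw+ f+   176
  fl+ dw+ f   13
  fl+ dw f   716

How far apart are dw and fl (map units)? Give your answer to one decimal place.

18.5 map units

The two rarest classes, fl dw f+ and fl+ dw+ f, are the double crossovers. Comparing them with the parentals, only the dw allele has switched, so dw is the middle locus and the order is fl – dw – f.
Crossovers in the fl–dw interval produce the single-crossover classes fl+ dw+ f+ and fl dw f (176 + 169 = 345) plus the double crossovers (27).
RF(fl–dw) = (345 + 27) / 2006 = 372/2006 = 0.1854 → 18.5 map units.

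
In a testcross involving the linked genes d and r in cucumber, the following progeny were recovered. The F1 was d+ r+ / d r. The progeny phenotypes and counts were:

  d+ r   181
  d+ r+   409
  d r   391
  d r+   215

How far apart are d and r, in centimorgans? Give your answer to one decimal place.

33.1 centimorgans

The recombinant classes are d+ r and d r+: 181 + 215 = 396.
Recombination frequency = 396/1196 = 0.3311 ≈ 33.1%, i.e. 33.1 centimorgans.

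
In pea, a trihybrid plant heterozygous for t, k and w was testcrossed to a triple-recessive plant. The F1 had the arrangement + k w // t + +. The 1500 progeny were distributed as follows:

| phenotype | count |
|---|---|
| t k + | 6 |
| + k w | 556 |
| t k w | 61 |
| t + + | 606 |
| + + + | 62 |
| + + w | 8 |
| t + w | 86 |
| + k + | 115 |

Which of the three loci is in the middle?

k

The two rarest classes, + + w and t k +, are the double crossovers. Comparing them with the parentals, only the k allele has switched, so k is the middle locus and the order is w – k – t.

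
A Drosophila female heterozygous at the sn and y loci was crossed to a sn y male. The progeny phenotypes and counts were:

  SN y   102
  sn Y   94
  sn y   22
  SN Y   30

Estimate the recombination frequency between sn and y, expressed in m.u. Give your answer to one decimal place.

21.0 m.u.

The two most frequent classes, SN y (102) and sn Y (94), are the parental types, so the F1 was SN y / sn Y.
The recombinant classes are SN Y and sn y: 30 + 22 = 52.
Recombination frequency = 52/248 = 0.2097 ≈ 21.0%, i.e. 21.0 m.u.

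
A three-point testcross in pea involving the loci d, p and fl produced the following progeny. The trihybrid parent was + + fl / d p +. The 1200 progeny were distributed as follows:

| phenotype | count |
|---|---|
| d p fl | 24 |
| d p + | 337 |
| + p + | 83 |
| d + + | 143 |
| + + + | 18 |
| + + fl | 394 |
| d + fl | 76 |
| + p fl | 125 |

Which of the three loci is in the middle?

fl

The two rarest classes, + + + and d p fl, are the double crossovers. Comparing them with the parentals, only the fl allele has switched, so fl is the middle locus and the order is p – fl – d.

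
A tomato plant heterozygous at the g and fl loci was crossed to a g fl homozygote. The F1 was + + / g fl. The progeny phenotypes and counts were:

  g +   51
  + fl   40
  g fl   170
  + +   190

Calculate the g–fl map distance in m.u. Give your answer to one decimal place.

20.2 m.u.

The recombinant classes are + fl and g +: 40 + 51 = 91.
Recombination frequency = 91/451 = 0.2018 ≈ 20.2%, i.e. 20.2 m.u.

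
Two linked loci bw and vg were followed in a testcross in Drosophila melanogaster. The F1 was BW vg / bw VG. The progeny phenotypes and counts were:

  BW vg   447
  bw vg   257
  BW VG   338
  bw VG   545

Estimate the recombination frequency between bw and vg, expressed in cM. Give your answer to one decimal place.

37.5 cM

The recombinant classes are BW VG and bw vg: 338 + 257 = 595.
Recombination frequency = 595/1587 = 0.3749 ≈ 37.5%, i.e. 37.5 cM.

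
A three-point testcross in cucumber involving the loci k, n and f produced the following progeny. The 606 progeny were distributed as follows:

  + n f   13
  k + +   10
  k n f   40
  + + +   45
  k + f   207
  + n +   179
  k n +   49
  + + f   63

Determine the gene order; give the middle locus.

The two most frequent reciprocal classes, k + f and + n +, are the parental types, so the F1 was k + f / + n +.
The two rarest classes, k + + and + n f, are the double crossovers. Comparing them with the parentals, only the f allele has switched, so f is the middle locus and the order is n – f – k.

f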